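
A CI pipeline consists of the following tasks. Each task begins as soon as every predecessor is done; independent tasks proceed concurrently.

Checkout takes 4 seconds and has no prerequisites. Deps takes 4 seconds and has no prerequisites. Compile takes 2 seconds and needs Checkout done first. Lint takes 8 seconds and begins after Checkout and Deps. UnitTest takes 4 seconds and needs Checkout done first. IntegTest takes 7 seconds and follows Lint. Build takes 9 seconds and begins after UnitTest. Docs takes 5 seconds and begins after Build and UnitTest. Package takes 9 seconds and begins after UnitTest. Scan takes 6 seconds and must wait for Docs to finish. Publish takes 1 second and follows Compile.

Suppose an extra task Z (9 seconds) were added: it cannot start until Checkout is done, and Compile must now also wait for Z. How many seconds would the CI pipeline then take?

Originally the CI pipeline takes 28 seconds.
With Z inserted, Compile now waits for max(Checkout, Z).
New critical path: Checkout→UnitTest→Build→Docs→Scan = 4+4+9+5+6 = 28 ⇒ 28 seconds.

28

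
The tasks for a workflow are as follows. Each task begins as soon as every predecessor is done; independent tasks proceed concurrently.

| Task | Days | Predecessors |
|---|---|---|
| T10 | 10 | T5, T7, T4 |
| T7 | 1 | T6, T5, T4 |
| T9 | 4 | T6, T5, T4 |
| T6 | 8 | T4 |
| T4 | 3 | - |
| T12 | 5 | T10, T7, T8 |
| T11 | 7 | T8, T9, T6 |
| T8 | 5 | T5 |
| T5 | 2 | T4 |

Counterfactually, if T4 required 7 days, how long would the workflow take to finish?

Critical path before the change: T4→T6→T7→T10→T12 = 3+8+1+10+5 = 27 giving 27 days.
T4 is on the critical path; changing it to 7 makes that path 31 days.
No other chain overtakes it, so the finish is 31 days.

31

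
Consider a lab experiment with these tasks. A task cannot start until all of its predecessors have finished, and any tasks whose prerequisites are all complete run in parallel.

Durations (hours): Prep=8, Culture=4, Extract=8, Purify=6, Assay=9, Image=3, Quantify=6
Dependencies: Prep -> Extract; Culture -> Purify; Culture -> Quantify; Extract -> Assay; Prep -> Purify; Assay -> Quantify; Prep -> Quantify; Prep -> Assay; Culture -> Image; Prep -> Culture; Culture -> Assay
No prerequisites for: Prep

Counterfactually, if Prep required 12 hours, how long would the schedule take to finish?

35

As given, the longest chain is Prep→Extract→Assay→Quantify = 8+8+9+6 = 31, so the finish is 31 hours.
Since Prep is critical, the +4 change carries straight to that chain (now 35 hours).
That remains the longest chain; total 35 hours.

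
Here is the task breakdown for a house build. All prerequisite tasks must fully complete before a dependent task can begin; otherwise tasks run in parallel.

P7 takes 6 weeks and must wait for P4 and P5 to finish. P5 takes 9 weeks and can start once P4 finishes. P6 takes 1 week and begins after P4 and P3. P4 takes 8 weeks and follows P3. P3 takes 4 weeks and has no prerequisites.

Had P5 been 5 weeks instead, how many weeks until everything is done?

23

The binding path is P3→P4→P5→P7 = 4+8+9+6 = 27; finish at 27 weeks.
P5 is on the critical path; changing it to 5 makes that path 23 weeks.
No other chain overtakes it, so the finish is 23 weeks.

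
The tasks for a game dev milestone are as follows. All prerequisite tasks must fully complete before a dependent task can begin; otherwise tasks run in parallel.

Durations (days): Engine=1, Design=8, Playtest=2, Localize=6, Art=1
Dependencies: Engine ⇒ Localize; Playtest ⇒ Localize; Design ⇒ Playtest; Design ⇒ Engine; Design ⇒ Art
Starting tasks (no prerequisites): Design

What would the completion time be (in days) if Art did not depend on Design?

16

Original critical path: Design→Playtest→Localize = 8+2+6 = 16 ⇒ 16 days.
Without Design→Art, Art's earliest start moves from 8 to 0.
After: Design→Playtest→Localize = 8+2+6 = 16 → 16 days.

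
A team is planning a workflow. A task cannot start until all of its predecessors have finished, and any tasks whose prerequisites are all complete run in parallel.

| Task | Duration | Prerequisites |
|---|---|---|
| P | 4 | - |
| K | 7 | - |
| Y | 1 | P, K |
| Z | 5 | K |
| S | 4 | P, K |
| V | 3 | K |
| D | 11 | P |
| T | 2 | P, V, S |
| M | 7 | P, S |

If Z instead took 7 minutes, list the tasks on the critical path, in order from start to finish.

K, S, M

As given, the longest chain is K→S→M = 7+4+7 = 18, so the finish is 18 minutes.
Z is off the critical path — its longest chain is 12 minutes, giving 6 of slack.
That remains the longest chain; total 18 minutes.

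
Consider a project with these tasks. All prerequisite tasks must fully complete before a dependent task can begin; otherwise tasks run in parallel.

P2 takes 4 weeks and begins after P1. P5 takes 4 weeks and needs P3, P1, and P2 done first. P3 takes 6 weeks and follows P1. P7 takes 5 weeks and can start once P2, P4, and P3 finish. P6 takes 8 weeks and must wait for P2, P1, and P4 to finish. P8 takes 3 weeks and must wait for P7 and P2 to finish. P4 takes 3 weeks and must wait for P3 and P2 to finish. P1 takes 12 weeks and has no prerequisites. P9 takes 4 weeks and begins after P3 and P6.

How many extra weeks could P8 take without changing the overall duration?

P1→P3→P4→P6→P9 = 12+6+3+8+4 = 33 sets the makespan at 33 weeks.
P8 finishes as early as 29 and must finish by 33.
Slack of P8 = 30 − 26 = 4 weeks.

4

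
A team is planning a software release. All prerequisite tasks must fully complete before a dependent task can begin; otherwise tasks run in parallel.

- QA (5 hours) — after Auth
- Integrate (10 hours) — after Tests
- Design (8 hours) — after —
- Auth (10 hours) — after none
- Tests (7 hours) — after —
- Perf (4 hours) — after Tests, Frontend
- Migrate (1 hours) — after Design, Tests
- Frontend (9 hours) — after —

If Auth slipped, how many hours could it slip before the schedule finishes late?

2

Critical path: Tests→Integrate = 7+10 = 17, so the finish is 17 hours.
Longest path through Auth: 15 hours (earliest finish 10, latest finish 12).
So Auth can slip 12 − 10 = 2 hours.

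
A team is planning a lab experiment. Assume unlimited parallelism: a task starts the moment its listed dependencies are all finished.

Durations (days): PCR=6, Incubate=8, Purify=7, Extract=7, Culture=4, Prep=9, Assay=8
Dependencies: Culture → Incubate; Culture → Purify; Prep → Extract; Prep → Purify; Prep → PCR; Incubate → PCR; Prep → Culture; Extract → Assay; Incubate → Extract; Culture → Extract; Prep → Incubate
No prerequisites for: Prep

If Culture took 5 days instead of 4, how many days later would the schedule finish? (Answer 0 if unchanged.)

1

Baseline: Prep→Culture→Incubate→Extract→Assay = 9+4+8+7+8 = 36 → 36 days.
Culture is on the critical path; changing it to 5 makes that path 37 days.
That remains the longest chain; total 37 days.
Change in finish: 37 − 36 = +1 days.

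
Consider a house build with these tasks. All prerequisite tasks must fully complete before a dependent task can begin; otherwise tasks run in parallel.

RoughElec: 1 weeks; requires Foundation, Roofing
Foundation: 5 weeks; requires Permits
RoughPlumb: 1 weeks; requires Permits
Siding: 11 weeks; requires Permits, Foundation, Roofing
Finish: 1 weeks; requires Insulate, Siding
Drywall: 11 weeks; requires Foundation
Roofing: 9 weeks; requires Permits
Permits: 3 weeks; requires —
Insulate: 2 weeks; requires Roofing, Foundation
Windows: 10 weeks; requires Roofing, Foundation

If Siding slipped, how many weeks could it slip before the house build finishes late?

Permits→Roofing→Siding→Finish = 3+9+11+1 = 24 sets the makespan at 24 weeks.
Longest path through Siding: 24 weeks (earliest finish 23, latest finish 23).
Slack of Siding = 12 − 12 = 0 weeks.

0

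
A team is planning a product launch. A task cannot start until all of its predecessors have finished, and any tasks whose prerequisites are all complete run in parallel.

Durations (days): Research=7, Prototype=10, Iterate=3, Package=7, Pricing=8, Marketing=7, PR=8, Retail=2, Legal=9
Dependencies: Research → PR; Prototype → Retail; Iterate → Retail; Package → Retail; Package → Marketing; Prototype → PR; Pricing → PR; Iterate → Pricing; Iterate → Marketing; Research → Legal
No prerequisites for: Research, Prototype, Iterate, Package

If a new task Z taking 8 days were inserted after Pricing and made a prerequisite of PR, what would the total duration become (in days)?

27

Originally the plan takes 19 days.
With Z inserted, PR now waits for max(Research, Pricing, Prototype, Z).
New critical path: Iterate→Pricing→Z→PR = 3+8+8+8 = 27 ⇒ 27 days.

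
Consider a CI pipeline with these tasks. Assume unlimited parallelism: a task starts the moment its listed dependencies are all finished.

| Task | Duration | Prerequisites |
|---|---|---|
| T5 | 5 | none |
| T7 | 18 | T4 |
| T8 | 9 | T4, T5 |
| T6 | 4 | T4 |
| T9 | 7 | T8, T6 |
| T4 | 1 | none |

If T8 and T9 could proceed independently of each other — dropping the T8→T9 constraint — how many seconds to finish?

With the dependency in place, T5→T8→T9 = 5+9+7 = 21 sets the finish at 21 seconds.
Without T8→T9, T9's earliest start moves from 14 to 5.
After: T4→T7 = 1+18 = 19 → 19 seconds.

19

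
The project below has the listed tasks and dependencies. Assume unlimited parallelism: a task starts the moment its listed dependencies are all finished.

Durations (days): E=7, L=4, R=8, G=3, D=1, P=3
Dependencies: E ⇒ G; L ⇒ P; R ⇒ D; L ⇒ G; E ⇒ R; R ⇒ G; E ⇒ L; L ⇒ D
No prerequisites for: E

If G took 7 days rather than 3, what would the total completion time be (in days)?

As given, the longest chain is E→R→G = 7+8+3 = 18, so the finish is 18 days.
G is on the critical path; changing it to 7 makes that path 22 days.
That remains the longest chain; total 22 days.

22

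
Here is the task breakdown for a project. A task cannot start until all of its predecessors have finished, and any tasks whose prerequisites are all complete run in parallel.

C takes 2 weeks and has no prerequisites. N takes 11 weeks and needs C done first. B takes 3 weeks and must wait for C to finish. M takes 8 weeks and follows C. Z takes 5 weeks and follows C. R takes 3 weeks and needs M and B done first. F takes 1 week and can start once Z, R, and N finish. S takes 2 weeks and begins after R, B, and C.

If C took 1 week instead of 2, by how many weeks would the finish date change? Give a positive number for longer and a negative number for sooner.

Actual critical path: C→M→R→S = 2+8+3+2 = 15 ⇒ 15 weeks.
C lies on that path, so at 1 week the path becomes 14 weeks.
No other chain overtakes it, so the finish is 14 weeks.
Change in finish: 14 − 15 = -1 weeks.

-1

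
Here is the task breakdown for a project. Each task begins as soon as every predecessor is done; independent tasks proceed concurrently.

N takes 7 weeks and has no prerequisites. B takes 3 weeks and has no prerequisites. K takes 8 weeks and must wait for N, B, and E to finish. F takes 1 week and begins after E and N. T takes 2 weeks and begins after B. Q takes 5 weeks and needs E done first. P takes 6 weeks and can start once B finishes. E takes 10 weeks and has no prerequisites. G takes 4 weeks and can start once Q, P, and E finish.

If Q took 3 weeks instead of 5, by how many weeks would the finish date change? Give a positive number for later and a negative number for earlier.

-1

The binding path is E→Q→G = 10+5+4 = 19; finish at 19 weeks.
Since Q is critical, the -2 change carries straight to that chain (now 17 weeks).
New critical path: E→K = 10+8 = 18 ⇒ 18 weeks.
Change in finish: 18 − 19 = -1 weeks.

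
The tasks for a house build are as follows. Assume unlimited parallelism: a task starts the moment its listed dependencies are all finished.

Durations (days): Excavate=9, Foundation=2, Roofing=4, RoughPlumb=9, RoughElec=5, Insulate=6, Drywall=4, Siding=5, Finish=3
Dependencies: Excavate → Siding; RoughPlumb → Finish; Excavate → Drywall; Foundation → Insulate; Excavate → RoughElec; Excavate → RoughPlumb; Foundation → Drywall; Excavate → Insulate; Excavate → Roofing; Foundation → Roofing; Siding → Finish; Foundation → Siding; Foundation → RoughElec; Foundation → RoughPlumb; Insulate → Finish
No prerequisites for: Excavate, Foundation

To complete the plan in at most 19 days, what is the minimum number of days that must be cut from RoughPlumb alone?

Current finish: 21 days; target: 19.
RoughPlumb is on every critical path, so each day cut from RoughPlumb cuts the finish by one (this holds down to a finish of 18).
Need 21 − 19 = 2 days off RoughPlumb → RoughPlumb becomes 7 days, finish becomes 19.

2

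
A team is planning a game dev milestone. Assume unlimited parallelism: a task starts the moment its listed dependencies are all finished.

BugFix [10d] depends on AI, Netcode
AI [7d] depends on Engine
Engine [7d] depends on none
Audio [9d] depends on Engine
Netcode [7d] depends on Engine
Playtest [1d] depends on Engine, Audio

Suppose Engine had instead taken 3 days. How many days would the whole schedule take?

The binding path is Engine→AI→BugFix = 7+7+10 = 24; finish at 24 days.
Engine lies on that path, so at 3 days the path becomes 20 days.
That remains the longest chain; total 20 days.

20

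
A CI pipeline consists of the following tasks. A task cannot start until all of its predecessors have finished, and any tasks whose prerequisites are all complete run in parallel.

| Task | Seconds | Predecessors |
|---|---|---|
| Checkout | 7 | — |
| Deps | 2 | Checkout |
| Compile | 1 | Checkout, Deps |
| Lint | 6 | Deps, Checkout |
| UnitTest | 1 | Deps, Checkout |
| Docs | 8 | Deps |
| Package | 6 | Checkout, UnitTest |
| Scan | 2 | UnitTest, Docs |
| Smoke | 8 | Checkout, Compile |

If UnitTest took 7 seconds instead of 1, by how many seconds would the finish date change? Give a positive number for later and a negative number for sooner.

The binding path is Checkout→Deps→Docs→Scan = 7+2+8+2 = 19; finish at 19 seconds.
The longest path through UnitTest is only 16 seconds, so UnitTest has float 3.
Now Checkout→Deps→UnitTest→Package = 7+2+7+6 = 22 is longest, so the finish becomes 22 seconds.
Change in finish: 22 − 19 = +3 seconds.

3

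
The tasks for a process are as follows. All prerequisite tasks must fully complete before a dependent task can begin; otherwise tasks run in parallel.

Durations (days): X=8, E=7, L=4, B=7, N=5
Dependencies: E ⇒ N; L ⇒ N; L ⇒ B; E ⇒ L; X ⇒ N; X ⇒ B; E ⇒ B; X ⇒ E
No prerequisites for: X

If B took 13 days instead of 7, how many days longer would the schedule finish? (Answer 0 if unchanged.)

6

The binding path is X→E→L→B = 8+7+4+7 = 26; finish at 26 days.
Since B is critical, the +6 change carries straight to that chain (now 32 days).
That remains the longest chain; total 32 days.
Change in finish: 32 − 26 = +6 days.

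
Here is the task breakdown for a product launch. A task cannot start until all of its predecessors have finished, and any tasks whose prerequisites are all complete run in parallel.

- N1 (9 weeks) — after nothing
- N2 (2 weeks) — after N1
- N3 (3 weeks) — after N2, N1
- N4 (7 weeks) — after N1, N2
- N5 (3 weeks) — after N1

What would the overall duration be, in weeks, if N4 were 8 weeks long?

As given, the longest chain is N1→N2→N4 = 9+2+7 = 18, so the finish is 18 weeks.
N4 is on the critical path; changing it to 8 makes that path 19 weeks.
The critical path is still N1→N2→N4; finish is now 19 weeks.

19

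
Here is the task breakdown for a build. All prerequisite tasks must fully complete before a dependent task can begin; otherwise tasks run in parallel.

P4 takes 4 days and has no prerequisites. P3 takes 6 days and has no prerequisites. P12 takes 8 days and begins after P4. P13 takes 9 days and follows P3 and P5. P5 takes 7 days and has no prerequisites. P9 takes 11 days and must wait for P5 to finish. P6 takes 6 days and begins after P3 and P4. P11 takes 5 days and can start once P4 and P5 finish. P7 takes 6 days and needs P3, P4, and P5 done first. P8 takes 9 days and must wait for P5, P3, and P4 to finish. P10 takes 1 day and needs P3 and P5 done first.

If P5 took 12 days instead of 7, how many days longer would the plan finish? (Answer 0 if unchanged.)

Critical path before the change: P5→P9 = 7+11 = 18 giving 18 days.
P5 is on the critical path; changing it to 12 makes that path 23 days.
The critical path is still P5→P9; finish is now 23 days.
Change in finish: 23 − 18 = +5 days.

5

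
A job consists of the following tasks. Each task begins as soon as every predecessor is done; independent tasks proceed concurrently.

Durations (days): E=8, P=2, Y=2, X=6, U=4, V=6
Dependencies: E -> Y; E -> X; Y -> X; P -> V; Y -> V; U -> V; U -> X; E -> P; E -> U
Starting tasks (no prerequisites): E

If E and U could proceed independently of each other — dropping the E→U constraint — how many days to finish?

16

Before: longest chain E→U→X = 8+4+6 = 18, finish 18.
Without E→U, U's earliest start moves from 8 to 0.
The longest chain is now E→Y→X = 8+2+6 = 16, so the schedule takes 16 days.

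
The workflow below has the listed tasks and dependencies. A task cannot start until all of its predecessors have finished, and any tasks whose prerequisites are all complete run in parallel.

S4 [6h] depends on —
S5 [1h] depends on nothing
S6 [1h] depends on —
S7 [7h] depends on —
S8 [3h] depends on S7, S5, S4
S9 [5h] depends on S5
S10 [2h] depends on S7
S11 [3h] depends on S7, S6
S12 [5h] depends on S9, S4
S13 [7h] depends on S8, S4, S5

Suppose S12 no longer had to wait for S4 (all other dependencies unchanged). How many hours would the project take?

With the dependency in place, S7→S8→S13 = 7+3+7 = 17 sets the finish at 17 hours.
Dropping S4→S12 doesn't change S12's earliest start (6); another predecessor still binds.
After: S7→S8→S13 = 7+3+7 = 17 → 17 hours.

17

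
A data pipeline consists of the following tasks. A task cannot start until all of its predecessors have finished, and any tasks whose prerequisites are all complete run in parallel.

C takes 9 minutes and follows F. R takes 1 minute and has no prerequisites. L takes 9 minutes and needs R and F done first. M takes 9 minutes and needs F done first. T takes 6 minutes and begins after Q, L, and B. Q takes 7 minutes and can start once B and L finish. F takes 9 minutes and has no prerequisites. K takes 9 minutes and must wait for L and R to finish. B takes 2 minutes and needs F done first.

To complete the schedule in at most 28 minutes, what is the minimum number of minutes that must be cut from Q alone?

3

Current finish: 31 minutes; target: 28.
Q is on every critical path, so each minute cut from Q cuts the finish by one (this holds down to a finish of 27).
Need 31 − 28 = 3 minutes off Q → Q becomes 4 minutes, finish becomes 28.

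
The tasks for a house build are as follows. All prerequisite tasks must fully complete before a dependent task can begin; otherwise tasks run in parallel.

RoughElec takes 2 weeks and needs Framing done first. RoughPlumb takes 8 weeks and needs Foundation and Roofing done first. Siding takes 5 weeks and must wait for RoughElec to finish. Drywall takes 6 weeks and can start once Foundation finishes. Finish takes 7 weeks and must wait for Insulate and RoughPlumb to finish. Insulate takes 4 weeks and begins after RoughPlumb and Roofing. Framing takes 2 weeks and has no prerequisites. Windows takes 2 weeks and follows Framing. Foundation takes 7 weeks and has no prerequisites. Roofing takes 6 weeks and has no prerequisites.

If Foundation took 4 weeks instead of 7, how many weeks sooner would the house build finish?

1

Baseline: Foundation→RoughPlumb→Insulate→Finish = 7+8+4+7 = 26 → 26 weeks.
Foundation is on the critical path; changing it to 4 makes that path 23 weeks.
The binding chain switches to Roofing→RoughPlumb→Insulate→Finish = 6+8+4+7 = 25; finish 25 weeks.
Change in finish: 25 − 26 = -1 weeks.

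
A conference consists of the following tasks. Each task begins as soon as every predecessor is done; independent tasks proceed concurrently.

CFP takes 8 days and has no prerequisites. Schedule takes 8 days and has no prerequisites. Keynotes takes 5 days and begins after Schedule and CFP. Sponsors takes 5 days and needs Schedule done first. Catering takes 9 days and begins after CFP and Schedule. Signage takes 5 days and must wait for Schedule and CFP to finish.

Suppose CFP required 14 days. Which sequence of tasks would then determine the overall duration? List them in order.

Critical path before the change: CFP→Catering = 8+9 = 17 giving 17 days.
Since CFP is critical, the +6 change carries straight to that chain (now 23 days).
The critical path is still CFP→Catering; finish is now 23 days.

CFP, Catering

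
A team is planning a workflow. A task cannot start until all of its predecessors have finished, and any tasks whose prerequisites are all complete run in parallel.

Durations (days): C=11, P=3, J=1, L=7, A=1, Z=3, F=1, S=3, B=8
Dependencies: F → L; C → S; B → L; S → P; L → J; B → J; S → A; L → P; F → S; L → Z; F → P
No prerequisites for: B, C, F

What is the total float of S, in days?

1

The longest chain is B→L→P = 8+7+3 = 18; overall finish 18 days.
Longest path through S: 17 days (earliest finish 14, latest finish 15).
So S can slip 15 − 14 = 1 day.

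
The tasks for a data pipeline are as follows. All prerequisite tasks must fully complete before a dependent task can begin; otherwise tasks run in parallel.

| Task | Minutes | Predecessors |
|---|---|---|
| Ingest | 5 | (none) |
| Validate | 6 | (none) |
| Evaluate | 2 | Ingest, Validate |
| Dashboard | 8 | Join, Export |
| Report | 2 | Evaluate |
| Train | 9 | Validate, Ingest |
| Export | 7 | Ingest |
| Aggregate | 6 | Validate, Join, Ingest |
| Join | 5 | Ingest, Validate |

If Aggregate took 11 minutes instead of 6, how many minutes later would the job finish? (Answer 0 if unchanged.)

As given, the longest chain is Ingest→Export→Dashboard = 5+7+8 = 20, so the finish is 20 minutes.
Aggregate has 3 minutes of float (longest path through it is 17).
New critical path: Validate→Join→Aggregate = 6+5+11 = 22 ⇒ 22 minutes.
Change in finish: 22 − 20 = +2 minutes.

2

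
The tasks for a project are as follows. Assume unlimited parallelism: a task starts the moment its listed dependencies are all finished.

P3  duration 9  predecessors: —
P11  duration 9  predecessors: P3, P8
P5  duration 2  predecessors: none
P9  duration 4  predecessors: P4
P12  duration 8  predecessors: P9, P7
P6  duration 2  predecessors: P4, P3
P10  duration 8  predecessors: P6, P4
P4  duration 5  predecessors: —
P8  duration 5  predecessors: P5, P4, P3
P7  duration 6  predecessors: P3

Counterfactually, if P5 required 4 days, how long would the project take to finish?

As given, the longest chain is P3→P7→P12 = 9+6+8 = 23, so the finish is 23 days.
The longest path through P5 is only 16 days, so P5 has float 7.
The critical path is still P3→P7→P12; finish is now 23 days.

23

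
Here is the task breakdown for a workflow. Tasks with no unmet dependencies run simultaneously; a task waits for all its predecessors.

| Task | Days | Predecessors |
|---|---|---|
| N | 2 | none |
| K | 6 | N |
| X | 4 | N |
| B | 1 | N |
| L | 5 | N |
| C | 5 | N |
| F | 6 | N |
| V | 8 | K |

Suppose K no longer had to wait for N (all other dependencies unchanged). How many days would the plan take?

14

With the dependency in place, N→K→V = 2+6+8 = 16 sets the finish at 16 days.
Without N→K, K's earliest start moves from 2 to 0.
The longest chain is now K→V = 6+8 = 14, so the plan takes 14 days.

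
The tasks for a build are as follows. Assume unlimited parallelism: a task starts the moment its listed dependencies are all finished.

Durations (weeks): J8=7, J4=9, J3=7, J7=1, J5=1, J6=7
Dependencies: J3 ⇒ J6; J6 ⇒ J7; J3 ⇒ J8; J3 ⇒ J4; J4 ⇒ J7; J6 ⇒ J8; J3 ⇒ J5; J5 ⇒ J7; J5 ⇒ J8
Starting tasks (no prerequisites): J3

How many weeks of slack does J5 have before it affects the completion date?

The longest chain is J3→J6→J8 = 7+7+7 = 21; overall finish 21 weeks.
J5 finishes as early as 8 and must finish by 14.
So J5 can slip 14 − 8 = 6 weeks.

6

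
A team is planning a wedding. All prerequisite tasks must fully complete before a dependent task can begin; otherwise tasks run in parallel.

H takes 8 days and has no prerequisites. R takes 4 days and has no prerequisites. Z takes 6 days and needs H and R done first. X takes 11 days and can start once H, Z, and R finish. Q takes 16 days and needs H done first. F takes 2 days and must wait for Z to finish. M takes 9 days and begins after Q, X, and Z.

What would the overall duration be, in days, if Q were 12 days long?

Actual critical path: H→Z→X→M = 8+6+11+9 = 34 ⇒ 34 days.
Q is off the critical path — its longest chain is 33 days, giving 1 of slack.
No other chain overtakes it, so the finish is 34 days.

34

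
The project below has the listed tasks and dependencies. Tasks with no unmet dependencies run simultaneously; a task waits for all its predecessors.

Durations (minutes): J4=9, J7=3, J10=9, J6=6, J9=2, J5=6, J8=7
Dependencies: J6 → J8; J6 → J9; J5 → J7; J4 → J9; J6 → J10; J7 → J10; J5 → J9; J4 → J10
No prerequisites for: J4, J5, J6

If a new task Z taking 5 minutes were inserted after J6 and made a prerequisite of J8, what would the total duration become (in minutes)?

Originally the project takes 18 minutes.
With Z inserted, J8 now waits for max(J6, Z).
New critical path: J4→J10 = 9+9 = 18 ⇒ 18 minutes.

18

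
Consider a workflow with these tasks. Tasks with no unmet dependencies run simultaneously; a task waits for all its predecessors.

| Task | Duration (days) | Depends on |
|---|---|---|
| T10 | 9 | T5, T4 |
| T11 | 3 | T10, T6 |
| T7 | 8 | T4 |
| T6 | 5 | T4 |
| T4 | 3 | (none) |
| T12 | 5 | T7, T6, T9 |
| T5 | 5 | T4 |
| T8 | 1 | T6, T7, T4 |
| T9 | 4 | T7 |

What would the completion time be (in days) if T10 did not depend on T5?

Original critical path: T4→T5→T10→T11 = 3+5+9+3 = 20 ⇒ 20 days.
Without T5→T10, T10's earliest start moves from 8 to 3.
After: T4→T7→T9→T12 = 3+8+4+5 = 20 → 20 days.

20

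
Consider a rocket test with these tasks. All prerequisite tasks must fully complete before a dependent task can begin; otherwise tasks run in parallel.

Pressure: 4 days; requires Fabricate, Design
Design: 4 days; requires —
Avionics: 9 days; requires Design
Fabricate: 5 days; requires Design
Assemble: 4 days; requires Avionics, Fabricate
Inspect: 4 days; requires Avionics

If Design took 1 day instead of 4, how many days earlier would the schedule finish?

3

Actual critical path: Design→Avionics→Assemble = 4+9+4 = 17 ⇒ 17 days.
Since Design is critical, the -3 change carries straight to that chain (now 14 days).
No other chain overtakes it, so the finish is 14 days.
Change in finish: 14 − 17 = -3 days.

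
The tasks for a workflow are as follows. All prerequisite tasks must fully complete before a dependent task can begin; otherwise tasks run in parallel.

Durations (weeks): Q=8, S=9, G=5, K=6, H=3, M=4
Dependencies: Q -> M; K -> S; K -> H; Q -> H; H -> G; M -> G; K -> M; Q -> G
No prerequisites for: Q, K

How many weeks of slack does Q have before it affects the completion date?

The longest chain is Q→M→G = 8+4+5 = 17; overall finish 17 weeks.
The longest chain containing Q totals 17 weeks.
So Q can slip 8 − 8 = 0 weeks.

0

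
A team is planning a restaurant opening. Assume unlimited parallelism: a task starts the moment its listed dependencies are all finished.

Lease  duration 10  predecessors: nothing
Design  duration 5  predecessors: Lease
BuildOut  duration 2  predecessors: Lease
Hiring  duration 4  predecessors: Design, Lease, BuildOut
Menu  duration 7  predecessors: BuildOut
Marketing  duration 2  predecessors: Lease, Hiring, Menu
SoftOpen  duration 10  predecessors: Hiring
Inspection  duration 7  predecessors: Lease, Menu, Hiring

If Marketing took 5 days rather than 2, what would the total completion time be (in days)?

29

Baseline: Lease→Design→Hiring→SoftOpen = 10+5+4+10 = 29 → 29 days.
Marketing is off the critical path — its longest chain is 21 days, giving 8 of slack.
That remains the longest chain; total 29 days.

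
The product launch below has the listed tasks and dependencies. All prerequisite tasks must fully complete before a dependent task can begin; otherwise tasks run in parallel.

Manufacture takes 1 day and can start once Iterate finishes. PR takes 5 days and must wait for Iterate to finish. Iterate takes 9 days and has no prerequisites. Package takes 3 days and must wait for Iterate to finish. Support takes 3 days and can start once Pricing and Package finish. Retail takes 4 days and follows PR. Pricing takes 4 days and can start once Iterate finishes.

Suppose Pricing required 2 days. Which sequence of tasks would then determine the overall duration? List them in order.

Iterate, PR, Retail

The binding path is Iterate→PR→Retail = 9+5+4 = 18; finish at 18 days.
The longest path through Pricing is only 16 days, so Pricing has float 2.
That remains the longest chain; total 18 days.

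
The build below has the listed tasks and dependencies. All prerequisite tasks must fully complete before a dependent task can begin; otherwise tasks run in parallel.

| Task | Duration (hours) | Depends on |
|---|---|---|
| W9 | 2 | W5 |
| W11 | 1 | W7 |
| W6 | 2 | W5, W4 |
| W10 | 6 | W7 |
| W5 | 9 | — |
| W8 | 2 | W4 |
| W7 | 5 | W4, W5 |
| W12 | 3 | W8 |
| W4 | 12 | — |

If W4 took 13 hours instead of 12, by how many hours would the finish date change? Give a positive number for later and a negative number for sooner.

Baseline: W4→W7→W10 = 12+5+6 = 23 → 23 hours.
Since W4 is critical, the +1 change carries straight to that chain (now 24 hours).
That remains the longest chain; total 24 hours.
Change in finish: 24 − 23 = +1 hours.

1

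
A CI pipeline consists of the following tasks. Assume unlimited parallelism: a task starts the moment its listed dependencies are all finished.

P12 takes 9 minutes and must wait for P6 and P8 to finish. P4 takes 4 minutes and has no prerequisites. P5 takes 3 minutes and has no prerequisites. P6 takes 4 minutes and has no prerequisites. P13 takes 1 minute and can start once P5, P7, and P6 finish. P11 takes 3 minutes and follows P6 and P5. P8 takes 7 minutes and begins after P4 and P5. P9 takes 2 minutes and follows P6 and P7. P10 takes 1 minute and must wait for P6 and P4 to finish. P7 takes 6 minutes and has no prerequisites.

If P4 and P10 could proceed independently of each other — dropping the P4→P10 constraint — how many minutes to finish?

Original critical path: P4→P8→P12 = 4+7+9 = 20 ⇒ 20 minutes.
Dropping P4→P10 doesn't change P10's earliest start (4); another predecessor still binds.
The longest chain is now P4→P8→P12 = 4+7+9 = 20, so the job takes 20 minutes.

20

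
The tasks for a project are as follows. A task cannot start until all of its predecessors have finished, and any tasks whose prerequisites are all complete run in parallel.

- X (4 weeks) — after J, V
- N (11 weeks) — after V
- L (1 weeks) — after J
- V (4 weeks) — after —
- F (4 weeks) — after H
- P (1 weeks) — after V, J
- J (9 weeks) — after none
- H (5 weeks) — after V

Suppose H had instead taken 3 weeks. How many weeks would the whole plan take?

15

Critical path before the change: V→N = 4+11 = 15 giving 15 weeks.
The longest path through H is only 13 weeks, so H has float 2.
That remains the longest chain; total 15 weeks.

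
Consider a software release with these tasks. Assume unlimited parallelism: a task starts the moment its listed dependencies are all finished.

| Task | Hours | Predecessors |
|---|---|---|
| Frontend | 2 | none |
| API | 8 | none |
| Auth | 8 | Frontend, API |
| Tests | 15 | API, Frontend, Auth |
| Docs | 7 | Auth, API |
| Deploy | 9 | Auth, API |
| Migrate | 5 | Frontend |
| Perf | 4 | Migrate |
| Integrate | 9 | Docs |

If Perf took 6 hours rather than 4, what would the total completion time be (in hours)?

Actual critical path: API→Auth→Docs→Integrate = 8+8+7+9 = 32 ⇒ 32 hours.
The longest path through Perf is only 11 hours, so Perf has float 21.
The critical path is still API→Auth→Docs→Integrate; finish is now 32 hours.

32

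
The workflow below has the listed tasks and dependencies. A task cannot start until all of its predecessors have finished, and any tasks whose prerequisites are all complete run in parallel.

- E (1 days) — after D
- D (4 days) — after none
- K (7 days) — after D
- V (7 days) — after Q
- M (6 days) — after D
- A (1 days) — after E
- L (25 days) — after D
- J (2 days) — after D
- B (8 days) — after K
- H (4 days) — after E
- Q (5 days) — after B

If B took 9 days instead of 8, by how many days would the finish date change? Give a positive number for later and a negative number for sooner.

1

As given, the longest chain is D→K→B→Q→V = 4+7+8+5+7 = 31, so the finish is 31 days.
B lies on that path, so at 9 days the path becomes 32 days.
The critical path is still D→K→B→Q→V; finish is now 32 days.
Change in finish: 32 − 31 = +1 days.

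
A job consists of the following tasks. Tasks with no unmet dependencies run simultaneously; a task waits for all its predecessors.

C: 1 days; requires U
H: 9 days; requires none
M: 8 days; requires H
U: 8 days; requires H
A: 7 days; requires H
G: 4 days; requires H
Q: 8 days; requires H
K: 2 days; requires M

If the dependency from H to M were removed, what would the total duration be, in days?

Before: longest chain H→M→K = 9+8+2 = 19, finish 19.
Without H→M, M's earliest start moves from 9 to 0.
The longest chain is now H→U→C = 9+8+1 = 18, so the job takes 18 days.

18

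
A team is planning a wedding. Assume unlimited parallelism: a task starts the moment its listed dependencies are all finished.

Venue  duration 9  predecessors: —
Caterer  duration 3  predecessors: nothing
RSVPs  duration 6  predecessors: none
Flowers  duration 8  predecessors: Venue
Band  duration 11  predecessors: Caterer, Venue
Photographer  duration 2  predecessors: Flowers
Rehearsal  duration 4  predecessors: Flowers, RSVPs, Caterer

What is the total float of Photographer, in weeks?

2

Venue→Flowers→Rehearsal = 9+8+4 = 21 sets the makespan at 21 weeks.
Photographer finishes as early as 19 and must finish by 21.
Slack of Photographer = 19 − 17 = 2 weeks.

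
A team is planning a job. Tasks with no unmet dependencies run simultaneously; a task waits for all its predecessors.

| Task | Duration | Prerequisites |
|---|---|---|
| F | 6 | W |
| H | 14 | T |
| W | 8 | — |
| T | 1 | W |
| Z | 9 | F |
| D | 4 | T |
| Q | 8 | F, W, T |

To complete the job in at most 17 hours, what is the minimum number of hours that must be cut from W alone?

Current finish: 23 hours; target: 17.
W is on every critical path, so each hour cut from W cuts the finish by one (this holds down to a finish of 16).
Need 23 − 17 = 6 hours off W → W becomes 2 hours, finish becomes 17.

6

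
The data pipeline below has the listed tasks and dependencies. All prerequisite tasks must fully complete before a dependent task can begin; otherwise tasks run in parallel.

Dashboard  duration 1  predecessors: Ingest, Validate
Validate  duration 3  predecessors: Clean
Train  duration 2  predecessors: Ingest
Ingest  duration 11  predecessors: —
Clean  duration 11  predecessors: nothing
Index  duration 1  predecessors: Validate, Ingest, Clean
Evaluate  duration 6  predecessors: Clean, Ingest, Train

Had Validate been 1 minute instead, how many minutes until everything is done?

As given, the longest chain is Ingest→Train→Evaluate = 11+2+6 = 19, so the finish is 19 minutes.
The longest path through Validate is only 15 minutes, so Validate has float 4.
No other chain overtakes it, so the finish is 19 minutes.

19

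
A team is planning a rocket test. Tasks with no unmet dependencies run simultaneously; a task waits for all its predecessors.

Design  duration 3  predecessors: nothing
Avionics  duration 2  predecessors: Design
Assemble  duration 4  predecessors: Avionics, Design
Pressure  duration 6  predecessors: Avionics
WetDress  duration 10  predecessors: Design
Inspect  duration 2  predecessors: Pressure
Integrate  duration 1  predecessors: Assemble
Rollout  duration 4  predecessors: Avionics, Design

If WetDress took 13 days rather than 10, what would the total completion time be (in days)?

16

As given, the longest chain is Design→WetDress = 3+10 = 13, so the finish is 13 days.
WetDress lies on that path, so at 13 days the path becomes 16 days.
That remains the longest chain; total 16 days.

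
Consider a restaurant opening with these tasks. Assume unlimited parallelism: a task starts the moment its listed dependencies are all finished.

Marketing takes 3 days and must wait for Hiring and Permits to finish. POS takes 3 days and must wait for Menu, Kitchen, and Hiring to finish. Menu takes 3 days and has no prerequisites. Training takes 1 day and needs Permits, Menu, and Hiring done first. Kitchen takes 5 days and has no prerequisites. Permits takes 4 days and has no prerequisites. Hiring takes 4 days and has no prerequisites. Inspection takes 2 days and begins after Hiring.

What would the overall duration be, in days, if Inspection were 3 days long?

As given, the longest chain is Kitchen→POS = 5+3 = 8, so the finish is 8 days.
Inspection has 2 days of float (longest path through it is 6).
No other chain overtakes it, so the finish is 8 days.

8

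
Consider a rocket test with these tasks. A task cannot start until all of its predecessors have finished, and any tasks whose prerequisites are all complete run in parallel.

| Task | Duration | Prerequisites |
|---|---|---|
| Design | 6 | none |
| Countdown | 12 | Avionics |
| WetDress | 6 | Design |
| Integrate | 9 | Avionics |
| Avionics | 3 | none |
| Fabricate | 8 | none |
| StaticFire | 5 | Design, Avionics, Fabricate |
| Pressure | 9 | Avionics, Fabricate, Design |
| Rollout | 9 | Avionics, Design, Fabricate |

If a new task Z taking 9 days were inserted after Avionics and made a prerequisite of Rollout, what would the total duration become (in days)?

21

Originally the project takes 17 days.
With Z inserted, Rollout now waits for max(Avionics, Design, Fabricate, Z).
New critical path: Avionics→Z→Rollout = 3+9+9 = 21 ⇒ 21 days.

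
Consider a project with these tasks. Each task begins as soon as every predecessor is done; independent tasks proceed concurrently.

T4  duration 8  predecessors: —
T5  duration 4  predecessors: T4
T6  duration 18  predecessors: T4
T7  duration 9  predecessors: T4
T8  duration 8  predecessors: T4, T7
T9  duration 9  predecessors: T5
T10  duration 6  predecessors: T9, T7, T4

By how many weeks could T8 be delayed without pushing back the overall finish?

T4→T5→T9→T10 = 8+4+9+6 = 27 sets the makespan at 27 weeks.
Longest path through T8: 25 weeks (earliest finish 25, latest finish 27).
Slack of T8 = 19 − 17 = 2 weeks.

2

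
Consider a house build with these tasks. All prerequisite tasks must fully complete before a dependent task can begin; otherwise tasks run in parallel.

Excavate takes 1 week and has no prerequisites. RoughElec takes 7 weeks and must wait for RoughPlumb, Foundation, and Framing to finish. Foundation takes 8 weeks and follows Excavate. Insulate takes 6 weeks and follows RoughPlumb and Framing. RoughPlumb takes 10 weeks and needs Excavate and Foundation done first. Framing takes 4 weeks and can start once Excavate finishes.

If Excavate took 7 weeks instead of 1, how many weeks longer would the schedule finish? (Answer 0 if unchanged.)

Actual critical path: Excavate→Foundation→RoughPlumb→RoughElec = 1+8+10+7 = 26 ⇒ 26 weeks.
Excavate is on the critical path; changing it to 7 makes that path 32 weeks.
No other chain overtakes it, so the finish is 32 weeks.
Change in finish: 32 − 26 = +6 weeks.

6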